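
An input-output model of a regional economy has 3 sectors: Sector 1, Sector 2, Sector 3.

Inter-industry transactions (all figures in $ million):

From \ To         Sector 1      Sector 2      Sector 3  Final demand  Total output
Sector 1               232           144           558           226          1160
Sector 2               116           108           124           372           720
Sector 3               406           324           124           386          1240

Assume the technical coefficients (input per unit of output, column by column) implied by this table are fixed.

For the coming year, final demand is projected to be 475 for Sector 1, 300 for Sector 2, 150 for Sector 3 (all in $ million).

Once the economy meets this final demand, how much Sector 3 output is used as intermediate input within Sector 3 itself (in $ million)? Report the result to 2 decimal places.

Technical coefficients a_ij = z_ij / X_j:
  a_11 = 232/1160 = 0.20, a_21 = 116/1160 = 0.10, a_31 = 406/1160 = 0.35
  a_12 = 144/720 = 0.20, a_22 = 108/720 = 0.15, a_32 = 324/720 = 0.45
  a_13 = 558/1240 = 0.45, a_23 = 124/1240 = 0.10, a_33 = 124/1240 = 0.10
I − A =
  [   0.80    -0.20    -0.45]
  [  -0.10     0.85    -0.10]
  [  -0.35    -0.45     0.90]
Cofactors of I−A, C_ij = (−1)^(i+j)·(minor ij) (rows/columns in the sector order above):
  C_11 = (0.85)(0.90) − (-0.10)(-0.45) = 0.7200
  C_12 = −[(-0.10)(0.90) − (-0.10)(-0.35)] = 0.1250
  C_13 = (-0.10)(-0.45) − (0.85)(-0.35) = 0.3425
  C_21 = −[(-0.20)(0.90) − (-0.45)(-0.45)] = 0.3825
  C_22 = (0.80)(0.90) − (-0.45)(-0.35) = 0.5625
  C_23 = −[(0.80)(-0.45) − (-0.20)(-0.35)] = 0.4300
  C_31 = (-0.20)(-0.10) − (-0.45)(0.85) = 0.4025
  C_32 = −[(0.80)(-0.10) − (-0.45)(-0.10)] = 0.1250
  C_33 = (0.80)(0.85) − (-0.20)(-0.10) = 0.6600
det(I−A) = Σ_j (I−A)_1j·C_1j = (0.80)(0.7200) + (-0.20)(0.1250) + (-0.45)(0.3425) = 0.396875
adj(I−A) = Cᵀ =
  [ 0.7200   0.3825   0.4025]
  [ 0.1250   0.5625   0.1250]
  [ 0.3425   0.4300   0.6600]
(I − A)⁻¹ = adj(I−A) / det(I−A) ≈
  [   1.8142     0.9638     1.0142]
  [   0.3150     1.4173     0.3150]
  [   0.8630     1.0835     1.6630]
First solve x = (I − A)⁻¹ d = adj(I−A)·d / det(I−A); in particular x_3 = (0.3425·475 + 0.4300·300 + 0.6600·150) / 0.396875 = 390.6875 / 0.396875 ≈ 984.4094.
Intermediate flow from 3 to 3: z_33 = a_33 · x_3 = 0.10 × 390.6875 / 0.396875 = 39.06875 / 0.396875 ≈ 98.44.

z_33 = 98.44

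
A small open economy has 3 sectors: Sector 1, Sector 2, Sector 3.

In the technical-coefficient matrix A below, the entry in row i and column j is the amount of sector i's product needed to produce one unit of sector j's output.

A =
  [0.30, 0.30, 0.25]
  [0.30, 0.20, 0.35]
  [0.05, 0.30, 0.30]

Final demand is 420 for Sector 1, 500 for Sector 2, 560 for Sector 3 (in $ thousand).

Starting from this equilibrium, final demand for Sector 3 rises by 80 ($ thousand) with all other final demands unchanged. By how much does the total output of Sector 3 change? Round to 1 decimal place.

I − A =
  [   0.70    -0.30    -0.25]
  [  -0.30     0.80    -0.35]
  [  -0.05    -0.30     0.70]
Cofactors of I−A, C_ij = (−1)^(i+j)·(minor ij) (rows/columns in the sector order above):
  C_11 = (0.80)(0.70) − (-0.35)(-0.30) = 0.4550
  C_12 = −[(-0.30)(0.70) − (-0.35)(-0.05)] = 0.2275
  C_13 = (-0.30)(-0.30) − (0.80)(-0.05) = 0.1300
  C_21 = −[(-0.30)(0.70) − (-0.25)(-0.30)] = 0.2850
  C_22 = (0.70)(0.70) − (-0.25)(-0.05) = 0.4775
  C_23 = −[(0.70)(-0.30) − (-0.30)(-0.05)] = 0.2250
  C_31 = (-0.30)(-0.35) − (-0.25)(0.80) = 0.3050
  C_32 = −[(0.70)(-0.35) − (-0.25)(-0.30)] = 0.3200
  C_33 = (0.70)(0.80) − (-0.30)(-0.30) = 0.4700
det(I−A) = Σ_j (I−A)_1j·C_1j = (0.70)(0.4550) + (-0.30)(0.2275) + (-0.25)(0.1300) = 0.21775
adj(I−A) = Cᵀ =
  [ 0.4550   0.2850   0.3050]
  [ 0.2275   0.4775   0.3200]
  [ 0.1300   0.2250   0.4700]
(I − A)⁻¹ = adj(I−A) / det(I−A) ≈
  [   2.0896     1.3088     1.4007]
  [   1.0448     2.1929     1.4696]
  [   0.5970     1.0333     2.1584]
Δx = (I − A)⁻¹ Δd with Δd having +80 in the Sector 3 component and 0 elsewhere.
So Δx_3 = L_33 · (+80), where L_33 = adj(I−A)_33 / det(I−A) = 0.4700 / 0.21775.
Δx_3 = 0.4700 × (+80) / 0.21775 = 37.60 / 0.21775 ≈ 172.7.

Δx_3 = 172.7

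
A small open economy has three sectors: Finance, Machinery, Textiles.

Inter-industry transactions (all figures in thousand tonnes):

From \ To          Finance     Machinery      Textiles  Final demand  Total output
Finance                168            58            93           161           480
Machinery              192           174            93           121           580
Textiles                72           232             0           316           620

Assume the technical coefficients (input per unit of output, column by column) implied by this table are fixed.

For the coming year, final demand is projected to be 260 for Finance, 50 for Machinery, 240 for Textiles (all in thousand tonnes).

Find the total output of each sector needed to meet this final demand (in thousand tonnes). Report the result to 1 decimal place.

Technical coefficients a_ij = z_ij / X_j:
  a_11 = 168/480 = 0.35, a_21 = 192/480 = 0.40, a_31 = 72/480 = 0.15
  a_12 = 58/580 = 0.10, a_22 = 174/580 = 0.30, a_32 = 232/580 = 0.40
  a_13 = 93/620 = 0.15, a_23 = 93/620 = 0.15, a_33 = 0/620 = 0.00
I − A =
  [   0.65    -0.10    -0.15]
  [  -0.40     0.70    -0.15]
  [  -0.15    -0.40     1.00]
Cofactors of I−A, C_ij = (−1)^(i+j)·(minor ij) (rows/columns in the sector order above):
  C_11 = (0.70)(1.00) − (-0.15)(-0.40) = 0.6400
  C_12 = −[(-0.40)(1.00) − (-0.15)(-0.15)] = 0.4225
  C_13 = (-0.40)(-0.40) − (0.70)(-0.15) = 0.2650
  C_21 = −[(-0.10)(1.00) − (-0.15)(-0.40)] = 0.1600
  C_22 = (0.65)(1.00) − (-0.15)(-0.15) = 0.6275
  C_23 = −[(0.65)(-0.40) − (-0.10)(-0.15)] = 0.2750
  C_31 = (-0.10)(-0.15) − (-0.15)(0.70) = 0.1200
  C_32 = −[(0.65)(-0.15) − (-0.15)(-0.40)] = 0.1575
  C_33 = (0.65)(0.70) − (-0.10)(-0.40) = 0.4150
det(I−A) = Σ_j (I−A)_1j·C_1j = (0.65)(0.6400) + (-0.10)(0.4225) + (-0.15)(0.2650) = 0.3340
adj(I−A) = Cᵀ =
  [ 0.6400   0.1600   0.1200]
  [ 0.4225   0.6275   0.1575]
  [ 0.2650   0.2750   0.4150]
(I − A)⁻¹ = adj(I−A) / det(I−A) ≈
  [   1.9162     0.4790     0.3593]
  [   1.2650     1.8787     0.4716]
  [   0.7934     0.8234     1.2425]
x = (I − A)⁻¹ d = adj(I−A)·d / det(I−A), with det(I−A) = 0.3340:
  x_1 = (0.6400·260 + 0.1600·50 + 0.1200·240) / 0.3340 = 203.20 / 0.3340 ≈ 608.4
  x_2 = (0.4225·260 + 0.6275·50 + 0.1575·240) / 0.3340 = 179.025 / 0.3340 ≈ 536.0
  x_3 = (0.2650·260 + 0.2750·50 + 0.4150·240) / 0.3340 = 182.25 / 0.3340 ≈ 545.7

x_1 = 608.4, x_2 = 536.0, x_3 = 545.7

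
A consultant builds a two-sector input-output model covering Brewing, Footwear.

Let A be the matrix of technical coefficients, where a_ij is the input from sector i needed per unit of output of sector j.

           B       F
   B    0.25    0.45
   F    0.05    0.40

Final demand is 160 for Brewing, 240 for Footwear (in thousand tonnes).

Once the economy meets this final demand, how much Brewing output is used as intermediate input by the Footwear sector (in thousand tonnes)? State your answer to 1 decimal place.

I − A =
  [   0.75    -0.45]
  [  -0.05     0.60]
det(I−A) = (0.75)(0.60) − (-0.45)(-0.05) = 0.4275
adj(I−A) = [[0.60, 0.45], [0.05, 0.75]]
(I − A)⁻¹ = adj(I−A) / det(I−A) ≈
  [   1.4035     1.0526]
  [   0.1170     1.7544]
First solve x = (I − A)⁻¹ d = adj(I−A)·d / det(I−A); in particular x_F = (0.05·160 + 0.75·240) / 0.4275 = 188.00 / 0.4275 ≈ 439.766.
Intermediate flow from B to F: z_BF = a_BF · x_F = 0.45 × 188.00 / 0.4275 = 84.60 / 0.4275 ≈ 197.9.

z_BF = 197.9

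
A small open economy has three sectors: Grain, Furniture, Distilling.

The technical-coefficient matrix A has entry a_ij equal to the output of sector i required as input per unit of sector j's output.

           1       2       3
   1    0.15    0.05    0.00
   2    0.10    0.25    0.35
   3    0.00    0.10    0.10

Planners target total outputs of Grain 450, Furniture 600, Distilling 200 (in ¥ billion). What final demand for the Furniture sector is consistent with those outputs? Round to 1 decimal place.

I − A =
  [   0.85    -0.05     0.00]
  [  -0.10     0.75    -0.35]
  [   0.00    -0.10     0.90]
d = (I − A) x:
  d_1 = (+0.85)·450 + (-0.05)·600 + (+0.00)·200 = 352.5
  d_2 = (-0.10)·450 + (+0.75)·600 + (-0.35)·200 = 335.0
  d_3 = (+0.00)·450 + (-0.10)·600 + (+0.90)·200 = 120.0

d_2 = 335.0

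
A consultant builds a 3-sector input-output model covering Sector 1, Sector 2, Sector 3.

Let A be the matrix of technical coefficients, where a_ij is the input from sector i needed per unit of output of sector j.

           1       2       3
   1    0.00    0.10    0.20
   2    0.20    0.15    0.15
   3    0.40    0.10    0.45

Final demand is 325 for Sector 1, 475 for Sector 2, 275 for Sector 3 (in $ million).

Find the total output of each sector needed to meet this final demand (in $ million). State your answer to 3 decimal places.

I − A =
  [   1.00    -0.10    -0.20]
  [  -0.20     0.85    -0.15]
  [  -0.40    -0.10     0.55]
Cofactors of I−A, C_ij = (−1)^(i+j)·(minor ij) (rows/columns in the sector order above):
  C_11 = (0.85)(0.55) − (-0.15)(-0.10) = 0.4525
  C_12 = −[(-0.20)(0.55) − (-0.15)(-0.40)] = 0.1700
  C_13 = (-0.20)(-0.10) − (0.85)(-0.40) = 0.3600
  C_21 = −[(-0.10)(0.55) − (-0.20)(-0.10)] = 0.0750
  C_22 = (1.00)(0.55) − (-0.20)(-0.40) = 0.4700
  C_23 = −[(1.00)(-0.10) − (-0.10)(-0.40)] = 0.1400
  C_31 = (-0.10)(-0.15) − (-0.20)(0.85) = 0.1850
  C_32 = −[(1.00)(-0.15) − (-0.20)(-0.20)] = 0.1900
  C_33 = (1.00)(0.85) − (-0.10)(-0.20) = 0.8300
det(I−A) = Σ_j (I−A)_1j·C_1j = (1.00)(0.4525) + (-0.10)(0.1700) + (-0.20)(0.3600) = 0.3635
adj(I−A) = Cᵀ =
  [ 0.4525   0.0750   0.1850]
  [ 0.1700   0.4700   0.1900]
  [ 0.3600   0.1400   0.8300]
(I − A)⁻¹ = adj(I−A) / det(I−A) ≈
  [   1.2448     0.2063     0.5089]
  [   0.4677     1.2930     0.5227]
  [   0.9904     0.3851     2.2834]
x = (I − A)⁻¹ d = adj(I−A)·d / det(I−A), with det(I−A) = 0.3635:
  x_1 = (0.4525·325 + 0.0750·475 + 0.1850·275) / 0.3635 = 233.5625 / 0.3635 ≈ 642.538
  x_2 = (0.1700·325 + 0.4700·475 + 0.1900·275) / 0.3635 = 330.75 / 0.3635 ≈ 909.904
  x_3 = (0.3600·325 + 0.1400·475 + 0.8300·275) / 0.3635 = 411.75 / 0.3635 ≈ 1132.737

x_1 = 642.538, x_2 = 909.904, x_3 = 1132.737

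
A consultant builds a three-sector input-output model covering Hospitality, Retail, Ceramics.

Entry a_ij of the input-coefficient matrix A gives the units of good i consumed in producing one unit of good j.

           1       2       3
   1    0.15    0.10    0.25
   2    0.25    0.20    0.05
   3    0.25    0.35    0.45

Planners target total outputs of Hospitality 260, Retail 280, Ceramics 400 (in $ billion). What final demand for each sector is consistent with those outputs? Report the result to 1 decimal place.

d_1 = 93.0, d_2 = 139.0, d_3 = 57.0

I − A =
  [   0.85    -0.10    -0.25]
  [  -0.25     0.80    -0.05]
  [  -0.25    -0.35     0.55]
d = (I − A) x:
  d_1 = (+0.85)·260 + (-0.10)·280 + (-0.25)·400 = 93.0
  d_2 = (-0.25)·260 + (+0.80)·280 + (-0.05)·400 = 139.0
  d_3 = (-0.25)·260 + (-0.35)·280 + (+0.55)·400 = 57.0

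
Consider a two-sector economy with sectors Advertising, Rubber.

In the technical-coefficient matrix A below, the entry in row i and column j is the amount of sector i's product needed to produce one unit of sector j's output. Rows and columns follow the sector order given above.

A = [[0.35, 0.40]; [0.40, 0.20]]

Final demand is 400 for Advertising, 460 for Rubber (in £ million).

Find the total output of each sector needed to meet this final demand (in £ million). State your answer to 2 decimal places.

I − A =
  [   0.65    -0.40]
  [  -0.40     0.80]
det(I−A) = (0.65)(0.80) − (-0.40)(-0.40) = 0.3600
adj(I−A) = [[0.80, 0.40], [0.40, 0.65]]
(I − A)⁻¹ = adj(I−A) / det(I−A) ≈
  [   2.2222     1.1111]
  [   1.1111     1.8056]
x = (I − A)⁻¹ d = adj(I−A)·d / det(I−A), with det(I−A) = 0.3600:
  x_A = (0.80·400 + 0.40·460) / 0.3600 = 504.00 / 0.3600 = 1400.00
  x_R = (0.40·400 + 0.65·460) / 0.3600 = 459.00 / 0.3600 = 1275.00

x_A = 1400.00, x_R = 1275.00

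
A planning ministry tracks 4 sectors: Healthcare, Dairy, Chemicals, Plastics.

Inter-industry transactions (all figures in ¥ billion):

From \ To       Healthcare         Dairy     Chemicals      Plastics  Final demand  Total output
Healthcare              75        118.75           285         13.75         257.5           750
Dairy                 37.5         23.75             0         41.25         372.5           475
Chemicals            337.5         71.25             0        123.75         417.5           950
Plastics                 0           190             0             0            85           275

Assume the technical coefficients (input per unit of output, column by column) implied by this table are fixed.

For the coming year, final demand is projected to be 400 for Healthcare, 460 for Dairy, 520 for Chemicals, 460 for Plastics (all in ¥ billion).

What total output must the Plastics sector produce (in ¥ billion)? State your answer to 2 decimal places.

Technical coefficients a_ij = z_ij / X_j:
  a_11 = 75/750 = 0.10, a_21 = 37.5/750 = 0.05, a_31 = 337.5/750 = 0.45, a_41 = 0/750 = 0.00
  a_12 = 118.75/475 = 0.25, a_22 = 23.75/475 = 0.05, a_32 = 71.25/475 = 0.15, a_42 = 190/475 = 0.40
  a_13 = 285/950 = 0.30, a_23 = 0/950 = 0.00, a_33 = 0/950 = 0.00, a_43 = 0/950 = 0.00
  a_14 = 13.75/275 = 0.05, a_24 = 41.25/275 = 0.15, a_34 = 123.75/275 = 0.45, a_44 = 0/275 = 0.00
I − A =
  [   0.90    -0.25    -0.30    -0.05]
  [  -0.05     0.95     0.00    -0.15]
  [  -0.45    -0.15     1.00    -0.45]
  [   0.00    -0.40     0.00     1.00]
Compute the cofactors C_ij = (−1)^(i+j)·(3×3 minor ij) of I−A; the adjugate is their transpose:
adj(I−A) = Cᵀ =
  [ 0.8900   0.3690   0.2670   0.2200]
  [ 0.0500   0.7650   0.0150   0.1240]
  [ 0.4170   0.4185   0.7875   0.4380]
  [ 0.0200   0.3060   0.0060   0.7120]
det(I−A) = Σ_j (I−A)_1j·C_1j = (0.90)(0.8900) + (-0.25)(0.0500) + (-0.30)(0.4170) + (-0.05)(0.0200) = 0.6624
(I − A)⁻¹ = adj(I−A) / det(I−A) ≈
  [   1.3436     0.5571     0.4031     0.3321]
  [   0.0755     1.1549     0.0226     0.1872]
  [   0.6295     0.6318     1.1889     0.6612]
  [   0.0302     0.4620     0.0091     1.0749]
x = (I − A)⁻¹ d = adj(I−A)·d / det(I−A), with det(I−A) = 0.6624:
  x_1 = (0.8900·400 + 0.3690·460 + 0.2670·520 + 0.2200·460) / 0.6624 = 765.78 / 0.6624 ≈ 1156.07
  x_2 = (0.0500·400 + 0.7650·460 + 0.0150·520 + 0.1240·460) / 0.6624 = 436.74 / 0.6624 ≈ 659.33
  x_3 = (0.4170·400 + 0.4185·460 + 0.7875·520 + 0.4380·460) / 0.6624 = 970.29 / 0.6624 ≈ 1464.81
  x_4 = (0.0200·400 + 0.3060·460 + 0.0060·520 + 0.7120·460) / 0.6624 = 479.40 / 0.6624 ≈ 723.73

x_4 = 723.73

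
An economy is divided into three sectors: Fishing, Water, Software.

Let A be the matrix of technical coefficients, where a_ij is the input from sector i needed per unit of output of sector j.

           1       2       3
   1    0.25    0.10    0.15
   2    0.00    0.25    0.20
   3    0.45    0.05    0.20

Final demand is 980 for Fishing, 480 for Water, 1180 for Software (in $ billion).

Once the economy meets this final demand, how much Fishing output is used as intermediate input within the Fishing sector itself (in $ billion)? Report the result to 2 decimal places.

z_11 = 507.05

I − A =
  [   0.75    -0.10    -0.15]
  [   0.00     0.75    -0.20]
  [  -0.45    -0.05     0.80]
Cofactors of I−A, C_ij = (−1)^(i+j)·(minor ij) (rows/columns in the sector order above):
  C_11 = (0.75)(0.80) − (-0.20)(-0.05) = 0.5900
  C_12 = −[(0.00)(0.80) − (-0.20)(-0.45)] = 0.0900
  C_13 = (0.00)(-0.05) − (0.75)(-0.45) = 0.3375
  C_21 = −[(-0.10)(0.80) − (-0.15)(-0.05)] = 0.0875
  C_22 = (0.75)(0.80) − (-0.15)(-0.45) = 0.5325
  C_23 = −[(0.75)(-0.05) − (-0.10)(-0.45)] = 0.0825
  C_31 = (-0.10)(-0.20) − (-0.15)(0.75) = 0.1325
  C_32 = −[(0.75)(-0.20) − (-0.15)(0.00)] = 0.1500
  C_33 = (0.75)(0.75) − (-0.10)(0.00) = 0.5625
det(I−A) = Σ_j (I−A)_1j·C_1j = (0.75)(0.5900) + (-0.10)(0.0900) + (-0.15)(0.3375) = 0.382875
adj(I−A) = Cᵀ =
  [ 0.5900   0.0875   0.1325]
  [ 0.0900   0.5325   0.1500]
  [ 0.3375   0.0825   0.5625]
(I − A)⁻¹ = adj(I−A) / det(I−A) ≈
  [   1.5410     0.2285     0.3461]
  [   0.2351     1.3908     0.3918]
  [   0.8815     0.2155     1.4691]
First solve x = (I − A)⁻¹ d = adj(I−A)·d / det(I−A); in particular x_1 = (0.5900·980 + 0.0875·480 + 0.1325·1180) / 0.382875 = 776.55 / 0.382875 ≈ 2028.2076.
Intermediate flow from 1 to 1: z_11 = a_11 · x_1 = 0.25 × 776.55 / 0.382875 = 194.1375 / 0.382875 ≈ 507.05.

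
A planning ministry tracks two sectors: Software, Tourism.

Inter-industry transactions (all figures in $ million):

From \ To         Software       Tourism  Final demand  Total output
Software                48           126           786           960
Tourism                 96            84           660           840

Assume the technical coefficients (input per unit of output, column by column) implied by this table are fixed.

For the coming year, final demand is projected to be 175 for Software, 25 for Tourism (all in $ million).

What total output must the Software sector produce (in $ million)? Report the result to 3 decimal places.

x_S = 191.964

Technical coefficients a_ij = z_ij / X_j:
  a_SS = 48/960 = 0.05, a_TS = 96/960 = 0.10
  a_ST = 126/840 = 0.15, a_TT = 84/840 = 0.10
I − A =
  [   0.95    -0.15]
  [  -0.10     0.90]
det(I−A) = (0.95)(0.90) − (-0.15)(-0.10) = 0.8400
adj(I−A) = [[0.90, 0.15], [0.10, 0.95]]
(I − A)⁻¹ = adj(I−A) / det(I−A) ≈
  [   1.0714     0.1786]
  [   0.1190     1.1310]
x = (I − A)⁻¹ d = adj(I−A)·d / det(I−A), with det(I−A) = 0.8400:
  x_S = (0.90·175 + 0.15·25) / 0.8400 = 161.25 / 0.8400 ≈ 191.964
  x_T = (0.10·175 + 0.95·25) / 0.8400 = 41.25 / 0.8400 ≈ 49.107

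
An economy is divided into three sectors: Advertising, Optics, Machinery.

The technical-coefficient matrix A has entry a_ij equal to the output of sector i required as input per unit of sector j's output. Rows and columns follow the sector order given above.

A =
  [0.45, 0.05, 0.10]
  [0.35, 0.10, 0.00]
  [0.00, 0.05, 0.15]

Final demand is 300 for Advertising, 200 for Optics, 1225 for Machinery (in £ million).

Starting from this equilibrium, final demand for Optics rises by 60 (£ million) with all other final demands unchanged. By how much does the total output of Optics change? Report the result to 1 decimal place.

Δx_2 = 69.4

I − A =
  [   0.55    -0.05    -0.10]
  [  -0.35     0.90     0.00]
  [   0.00    -0.05     0.85]
Cofactors of I−A, C_ij = (−1)^(i+j)·(minor ij) (rows/columns in the sector order above):
  C_11 = (0.90)(0.85) − (0.00)(-0.05) = 0.7650
  C_12 = −[(-0.35)(0.85) − (0.00)(0.00)] = 0.2975
  C_13 = (-0.35)(-0.05) − (0.90)(0.00) = 0.0175
  C_21 = −[(-0.05)(0.85) − (-0.10)(-0.05)] = 0.0475
  C_22 = (0.55)(0.85) − (-0.10)(0.00) = 0.4675
  C_23 = −[(0.55)(-0.05) − (-0.05)(0.00)] = 0.0275
  C_31 = (-0.05)(0.00) − (-0.10)(0.90) = 0.0900
  C_32 = −[(0.55)(0.00) − (-0.10)(-0.35)] = 0.0350
  C_33 = (0.55)(0.90) − (-0.05)(-0.35) = 0.4775
det(I−A) = Σ_j (I−A)_1j·C_1j = (0.55)(0.7650) + (-0.05)(0.2975) + (-0.10)(0.0175) = 0.404125
adj(I−A) = Cᵀ =
  [ 0.7650   0.0475   0.0900]
  [ 0.2975   0.4675   0.0350]
  [ 0.0175   0.0275   0.4775]
(I − A)⁻¹ = adj(I−A) / det(I−A) ≈
  [   1.8930     0.1175     0.2227]
  [   0.7362     1.1568     0.0866]
  [   0.0433     0.0680     1.1816]
Δx = (I − A)⁻¹ Δd with Δd having +60 in the Optics component and 0 elsewhere.
So Δx_2 = L_22 · (+60), where L_22 = adj(I−A)_22 / det(I−A) = 0.4675 / 0.404125.
Δx_2 = 0.4675 × (+60) / 0.404125 = 28.05 / 0.404125 ≈ 69.4.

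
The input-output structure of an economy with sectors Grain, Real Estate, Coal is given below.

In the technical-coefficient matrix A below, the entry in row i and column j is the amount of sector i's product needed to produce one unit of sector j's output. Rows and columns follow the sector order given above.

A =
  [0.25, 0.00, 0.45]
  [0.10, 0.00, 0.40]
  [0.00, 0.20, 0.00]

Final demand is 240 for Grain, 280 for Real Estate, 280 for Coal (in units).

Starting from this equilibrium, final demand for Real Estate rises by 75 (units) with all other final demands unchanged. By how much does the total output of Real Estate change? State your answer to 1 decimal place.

Δx_2 = 82.6

I − A =
  [   0.75     0.00    -0.45]
  [  -0.10     1.00    -0.40]
  [   0.00    -0.20     1.00]
Cofactors of I−A, C_ij = (−1)^(i+j)·(minor ij) (rows/columns in the sector order above):
  C_11 = (1.00)(1.00) − (-0.40)(-0.20) = 0.9200
  C_12 = −[(-0.10)(1.00) − (-0.40)(0.00)] = 0.1000
  C_13 = (-0.10)(-0.20) − (1.00)(0.00) = 0.0200
  C_21 = −[(0.00)(1.00) − (-0.45)(-0.20)] = 0.0900
  C_22 = (0.75)(1.00) − (-0.45)(0.00) = 0.7500
  C_23 = −[(0.75)(-0.20) − (0.00)(0.00)] = 0.1500
  C_31 = (0.00)(-0.40) − (-0.45)(1.00) = 0.4500
  C_32 = −[(0.75)(-0.40) − (-0.45)(-0.10)] = 0.3450
  C_33 = (0.75)(1.00) − (0.00)(-0.10) = 0.7500
det(I−A) = Σ_j (I−A)_1j·C_1j = (0.75)(0.9200) + (0.00)(0.1000) + (-0.45)(0.0200) = 0.6810
adj(I−A) = Cᵀ =
  [ 0.9200   0.0900   0.4500]
  [ 0.1000   0.7500   0.3450]
  [ 0.0200   0.1500   0.7500]
(I − A)⁻¹ = adj(I−A) / det(I−A) ≈
  [   1.3510     0.1322     0.6608]
  [   0.1468     1.1013     0.5066]
  [   0.0294     0.2203     1.1013]
Δx = (I − A)⁻¹ Δd with Δd having +75 in the Real Estate component and 0 elsewhere.
So Δx_2 = L_22 · (+75), where L_22 = adj(I−A)_22 / det(I−A) = 0.7500 / 0.6810.
Δx_2 = 0.7500 × (+75) / 0.6810 = 56.25 / 0.6810 ≈ 82.6.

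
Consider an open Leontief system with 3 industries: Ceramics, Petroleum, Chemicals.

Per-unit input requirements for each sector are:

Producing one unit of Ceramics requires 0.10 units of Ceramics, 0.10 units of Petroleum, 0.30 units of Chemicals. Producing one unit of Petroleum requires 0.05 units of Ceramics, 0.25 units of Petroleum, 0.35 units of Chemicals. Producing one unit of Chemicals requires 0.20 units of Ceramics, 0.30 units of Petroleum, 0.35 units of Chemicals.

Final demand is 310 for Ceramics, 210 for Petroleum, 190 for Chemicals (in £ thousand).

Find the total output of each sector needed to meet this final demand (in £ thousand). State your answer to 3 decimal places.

I − A =
  [   0.90    -0.05    -0.20]
  [  -0.10     0.75    -0.30]
  [  -0.30    -0.35     0.65]
Cofactors of I−A, C_ij = (−1)^(i+j)·(minor ij) (rows/columns in the sector order above):
  C_11 = (0.75)(0.65) − (-0.30)(-0.35) = 0.3825
  C_12 = −[(-0.10)(0.65) − (-0.30)(-0.30)] = 0.1550
  C_13 = (-0.10)(-0.35) − (0.75)(-0.30) = 0.2600
  C_21 = −[(-0.05)(0.65) − (-0.20)(-0.35)] = 0.1025
  C_22 = (0.90)(0.65) − (-0.20)(-0.30) = 0.5250
  C_23 = −[(0.90)(-0.35) − (-0.05)(-0.30)] = 0.3300
  C_31 = (-0.05)(-0.30) − (-0.20)(0.75) = 0.1650
  C_32 = −[(0.90)(-0.30) − (-0.20)(-0.10)] = 0.2900
  C_33 = (0.90)(0.75) − (-0.05)(-0.10) = 0.6700
det(I−A) = Σ_j (I−A)_1j·C_1j = (0.90)(0.3825) + (-0.05)(0.1550) + (-0.20)(0.2600) = 0.2845
adj(I−A) = Cᵀ =
  [ 0.3825   0.1025   0.1650]
  [ 0.1550   0.5250   0.2900]
  [ 0.2600   0.3300   0.6700]
(I − A)⁻¹ = adj(I−A) / det(I−A) ≈
  [   1.3445     0.3603     0.5800]
  [   0.5448     1.8453     1.0193]
  [   0.9139     1.1599     2.3550]
x = (I − A)⁻¹ d = adj(I−A)·d / det(I−A), with det(I−A) = 0.2845:
  x_1 = (0.3825·310 + 0.1025·210 + 0.1650·190) / 0.2845 = 171.45 / 0.2845 ≈ 602.636
  x_2 = (0.1550·310 + 0.5250·210 + 0.2900·190) / 0.2845 = 213.40 / 0.2845 ≈ 750.088
  x_3 = (0.2600·310 + 0.3300·210 + 0.6700·190) / 0.2845 = 277.20 / 0.2845 ≈ 974.341

x_1 = 602.636, x_2 = 750.088, x_3 = 974.341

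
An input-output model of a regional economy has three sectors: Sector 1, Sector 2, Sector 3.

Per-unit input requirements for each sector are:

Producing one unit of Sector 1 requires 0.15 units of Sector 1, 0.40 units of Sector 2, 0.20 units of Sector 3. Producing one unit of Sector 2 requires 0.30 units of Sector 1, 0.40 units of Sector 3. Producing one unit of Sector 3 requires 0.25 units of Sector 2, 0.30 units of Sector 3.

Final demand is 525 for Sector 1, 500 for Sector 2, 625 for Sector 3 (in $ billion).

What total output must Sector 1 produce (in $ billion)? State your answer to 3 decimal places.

x_1 = 1135.949

I − A =
  [   0.85    -0.30     0.00]
  [  -0.40     1.00    -0.25]
  [  -0.20    -0.40     0.70]
Cofactors of I−A, C_ij = (−1)^(i+j)·(minor ij) (rows/columns in the sector order above):
  C_11 = (1.00)(0.70) − (-0.25)(-0.40) = 0.6000
  C_12 = −[(-0.40)(0.70) − (-0.25)(-0.20)] = 0.3300
  C_13 = (-0.40)(-0.40) − (1.00)(-0.20) = 0.3600
  C_21 = −[(-0.30)(0.70) − (0.00)(-0.40)] = 0.2100
  C_22 = (0.85)(0.70) − (0.00)(-0.20) = 0.5950
  C_23 = −[(0.85)(-0.40) − (-0.30)(-0.20)] = 0.4000
  C_31 = (-0.30)(-0.25) − (0.00)(1.00) = 0.0750
  C_32 = −[(0.85)(-0.25) − (0.00)(-0.40)] = 0.2125
  C_33 = (0.85)(1.00) − (-0.30)(-0.40) = 0.7300
det(I−A) = Σ_j (I−A)_1j·C_1j = (0.85)(0.6000) + (-0.30)(0.3300) + (0.00)(0.3600) = 0.4110
adj(I−A) = Cᵀ =
  [ 0.6000   0.2100   0.0750]
  [ 0.3300   0.5950   0.2125]
  [ 0.3600   0.4000   0.7300]
(I − A)⁻¹ = adj(I−A) / det(I−A) ≈
  [   1.4599     0.5109     0.1825]
  [   0.8029     1.4477     0.5170]
  [   0.8759     0.9732     1.7762]
x = (I − A)⁻¹ d = adj(I−A)·d / det(I−A), with det(I−A) = 0.4110:
  x_1 = (0.6000·525 + 0.2100·500 + 0.0750·625) / 0.4110 = 466.875 / 0.4110 ≈ 1135.949
  x_2 = (0.3300·525 + 0.5950·500 + 0.2125·625) / 0.4110 = 603.5625 / 0.4110 ≈ 1468.522
  x_3 = (0.3600·525 + 0.4000·500 + 0.7300·625) / 0.4110 = 845.25 / 0.4110 ≈ 2056.569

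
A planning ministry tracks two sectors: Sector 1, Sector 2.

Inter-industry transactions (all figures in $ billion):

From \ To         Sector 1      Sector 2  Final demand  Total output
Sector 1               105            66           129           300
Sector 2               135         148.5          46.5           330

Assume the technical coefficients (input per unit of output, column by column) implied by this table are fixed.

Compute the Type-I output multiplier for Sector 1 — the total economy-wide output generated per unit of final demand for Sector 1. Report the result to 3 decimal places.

Technical coefficients a_ij = z_ij / X_j:
  a_11 = 105/300 = 0.35, a_21 = 135/300 = 0.45
  a_12 = 66/330 = 0.20, a_22 = 148.5/330 = 0.45
I − A =
  [   0.65    -0.20]
  [  -0.45     0.55]
det(I−A) = (0.65)(0.55) − (-0.20)(-0.45) = 0.2675
adj(I−A) = [[0.55, 0.20], [0.45, 0.65]]
(I − A)⁻¹ = adj(I−A) / det(I−A) ≈
  [   2.0561     0.7477]
  [   1.6822     2.4299]
The output multiplier for sector j is the column-j sum of the Leontief inverse (I − A)⁻¹ = adj(I−A) / det(I−A).
Column 1 of adj(I−A): (0.55, 0.45); det(I−A) = 0.2675.
m_1 = (0.55 + 0.45) / 0.2675 = 1.00 / 0.2675 ≈ 3.738.

m_1 = 3.738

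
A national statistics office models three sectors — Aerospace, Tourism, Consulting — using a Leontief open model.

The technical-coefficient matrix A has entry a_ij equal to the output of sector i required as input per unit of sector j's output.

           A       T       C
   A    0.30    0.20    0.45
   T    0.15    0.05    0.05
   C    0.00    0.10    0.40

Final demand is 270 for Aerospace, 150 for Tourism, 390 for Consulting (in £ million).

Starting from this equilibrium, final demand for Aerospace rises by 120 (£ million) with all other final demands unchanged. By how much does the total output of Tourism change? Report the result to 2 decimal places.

I − A =
  [   0.70    -0.20    -0.45]
  [  -0.15     0.95    -0.05]
  [   0.00    -0.10     0.60]
Cofactors of I−A, C_ij = (−1)^(i+j)·(minor ij) (rows/columns in the sector order above):
  C_11 = (0.95)(0.60) − (-0.05)(-0.10) = 0.5650
  C_12 = −[(-0.15)(0.60) − (-0.05)(0.00)] = 0.0900
  C_13 = (-0.15)(-0.10) − (0.95)(0.00) = 0.0150
  C_21 = −[(-0.20)(0.60) − (-0.45)(-0.10)] = 0.1650
  C_22 = (0.70)(0.60) − (-0.45)(0.00) = 0.4200
  C_23 = −[(0.70)(-0.10) − (-0.20)(0.00)] = 0.0700
  C_31 = (-0.20)(-0.05) − (-0.45)(0.95) = 0.4375
  C_32 = −[(0.70)(-0.05) − (-0.45)(-0.15)] = 0.1025
  C_33 = (0.70)(0.95) − (-0.20)(-0.15) = 0.6350
det(I−A) = Σ_j (I−A)_1j·C_1j = (0.70)(0.5650) + (-0.20)(0.0900) + (-0.45)(0.0150) = 0.37075
adj(I−A) = Cᵀ =
  [ 0.5650   0.1650   0.4375]
  [ 0.0900   0.4200   0.1025]
  [ 0.0150   0.0700   0.6350]
(I − A)⁻¹ = adj(I−A) / det(I−A) ≈
  [   1.5239     0.4450     1.1800]
  [   0.2428     1.1328     0.2765]
  [   0.0405     0.1888     1.7127]
Δx = (I − A)⁻¹ Δd with Δd having +120 in the Aerospace component and 0 elsewhere.
So Δx_T = L_TA · (+120), where L_TA = adj(I−A)_TA / det(I−A) = 0.0900 / 0.37075.
Δx_T = 0.0900 × (+120) / 0.37075 = 10.80 / 0.37075 ≈ 29.13.

Δx_T = 29.13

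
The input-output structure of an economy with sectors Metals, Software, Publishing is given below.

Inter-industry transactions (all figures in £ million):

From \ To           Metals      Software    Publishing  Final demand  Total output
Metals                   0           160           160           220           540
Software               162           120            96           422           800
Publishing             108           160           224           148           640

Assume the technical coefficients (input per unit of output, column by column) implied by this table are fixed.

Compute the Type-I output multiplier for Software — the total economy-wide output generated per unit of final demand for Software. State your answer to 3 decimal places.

Technical coefficients a_ij = z_ij / X_j:
  a_MM = 0/540 = 0.00, a_SM = 162/540 = 0.30, a_PM = 108/540 = 0.20
  a_MS = 160/800 = 0.20, a_SS = 120/800 = 0.15, a_PS = 160/800 = 0.20
  a_MP = 160/640 = 0.25, a_SP = 96/640 = 0.15, a_PP = 224/640 = 0.35
I − A =
  [   1.00    -0.20    -0.25]
  [  -0.30     0.85    -0.15]
  [  -0.20    -0.20     0.65]
Cofactors of I−A, C_ij = (−1)^(i+j)·(minor ij) (rows/columns in the sector order above):
  C_11 = (0.85)(0.65) − (-0.15)(-0.20) = 0.5225
  C_12 = −[(-0.30)(0.65) − (-0.15)(-0.20)] = 0.2250
  C_13 = (-0.30)(-0.20) − (0.85)(-0.20) = 0.2300
  C_21 = −[(-0.20)(0.65) − (-0.25)(-0.20)] = 0.1800
  C_22 = (1.00)(0.65) − (-0.25)(-0.20) = 0.6000
  C_23 = −[(1.00)(-0.20) − (-0.20)(-0.20)] = 0.2400
  C_31 = (-0.20)(-0.15) − (-0.25)(0.85) = 0.2425
  C_32 = −[(1.00)(-0.15) − (-0.25)(-0.30)] = 0.2250
  C_33 = (1.00)(0.85) − (-0.20)(-0.30) = 0.7900
det(I−A) = Σ_j (I−A)_1j·C_1j = (1.00)(0.5225) + (-0.20)(0.2250) + (-0.25)(0.2300) = 0.4200
adj(I−A) = Cᵀ =
  [ 0.5225   0.1800   0.2425]
  [ 0.2250   0.6000   0.2250]
  [ 0.2300   0.2400   0.7900]
(I − A)⁻¹ = adj(I−A) / det(I−A) ≈
  [   1.2440     0.4286     0.5774]
  [   0.5357     1.4286     0.5357]
  [   0.5476     0.5714     1.8810]
The output multiplier for sector j is the column-j sum of the Leontief inverse (I − A)⁻¹ = adj(I−A) / det(I−A).
Column S of adj(I−A): (0.1800, 0.6000, 0.2400); det(I−A) = 0.4200.
m_S = (0.1800 + 0.6000 + 0.2400) / 0.4200 = 1.02 / 0.4200 ≈ 2.429.

m_S = 2.429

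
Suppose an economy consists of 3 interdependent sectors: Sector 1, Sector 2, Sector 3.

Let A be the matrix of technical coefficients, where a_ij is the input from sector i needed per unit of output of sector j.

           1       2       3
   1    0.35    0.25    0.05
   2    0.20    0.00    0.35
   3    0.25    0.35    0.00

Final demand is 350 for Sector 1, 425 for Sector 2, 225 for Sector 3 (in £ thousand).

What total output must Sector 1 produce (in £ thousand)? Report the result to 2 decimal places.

x_1 = 936.27

I − A =
  [   0.65    -0.25    -0.05]
  [  -0.20     1.00    -0.35]
  [  -0.25    -0.35     1.00]
Cofactors of I−A, C_ij = (−1)^(i+j)·(minor ij) (rows/columns in the sector order above):
  C_11 = (1.00)(1.00) − (-0.35)(-0.35) = 0.8775
  C_12 = −[(-0.20)(1.00) − (-0.35)(-0.25)] = 0.2875
  C_13 = (-0.20)(-0.35) − (1.00)(-0.25) = 0.3200
  C_21 = −[(-0.25)(1.00) − (-0.05)(-0.35)] = 0.2675
  C_22 = (0.65)(1.00) − (-0.05)(-0.25) = 0.6375
  C_23 = −[(0.65)(-0.35) − (-0.25)(-0.25)] = 0.2900
  C_31 = (-0.25)(-0.35) − (-0.05)(1.00) = 0.1375
  C_32 = −[(0.65)(-0.35) − (-0.05)(-0.20)] = 0.2375
  C_33 = (0.65)(1.00) − (-0.25)(-0.20) = 0.6000
det(I−A) = Σ_j (I−A)_1j·C_1j = (0.65)(0.8775) + (-0.25)(0.2875) + (-0.05)(0.3200) = 0.4825
adj(I−A) = Cᵀ =
  [ 0.8775   0.2675   0.1375]
  [ 0.2875   0.6375   0.2375]
  [ 0.3200   0.2900   0.6000]
(I − A)⁻¹ = adj(I−A) / det(I−A) ≈
  [   1.8187     0.5544     0.2850]
  [   0.5959     1.3212     0.4922]
  [   0.6632     0.6010     1.2435]
x = (I − A)⁻¹ d = adj(I−A)·d / det(I−A), with det(I−A) = 0.4825:
  x_1 = (0.8775·350 + 0.2675·425 + 0.1375·225) / 0.4825 = 451.75 / 0.4825 ≈ 936.27
  x_2 = (0.2875·350 + 0.6375·425 + 0.2375·225) / 0.4825 = 425.00 / 0.4825 ≈ 880.83
  x_3 = (0.3200·350 + 0.2900·425 + 0.6000·225) / 0.4825 = 370.25 / 0.4825 ≈ 767.36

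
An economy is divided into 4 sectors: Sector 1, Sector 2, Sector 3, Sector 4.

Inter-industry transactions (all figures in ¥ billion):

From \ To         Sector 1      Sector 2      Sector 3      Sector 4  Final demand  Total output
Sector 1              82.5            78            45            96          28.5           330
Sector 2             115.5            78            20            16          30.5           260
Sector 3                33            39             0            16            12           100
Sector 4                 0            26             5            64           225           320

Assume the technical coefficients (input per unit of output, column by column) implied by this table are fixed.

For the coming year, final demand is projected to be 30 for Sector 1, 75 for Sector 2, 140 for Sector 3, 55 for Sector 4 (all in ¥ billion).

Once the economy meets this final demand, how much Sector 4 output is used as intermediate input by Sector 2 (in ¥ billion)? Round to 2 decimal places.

Technical coefficients a_ij = z_ij / X_j:
  a_11 = 82.5/330 = 0.25, a_21 = 115.5/330 = 0.35, a_31 = 33/330 = 0.10, a_41 = 0/330 = 0.00
  a_12 = 78/260 = 0.30, a_22 = 78/260 = 0.30, a_32 = 39/260 = 0.15, a_42 = 26/260 = 0.10
  a_13 = 45/100 = 0.45, a_23 = 20/100 = 0.20, a_33 = 0/100 = 0.00, a_43 = 5/100 = 0.05
  a_14 = 96/320 = 0.30, a_24 = 16/320 = 0.05, a_34 = 16/320 = 0.05, a_44 = 64/320 = 0.20
I − A =
  [   0.75    -0.30    -0.45    -0.30]
  [  -0.35     0.70    -0.20    -0.05]
  [  -0.10    -0.15     1.00    -0.05]
  [   0.00    -0.10    -0.05     0.80]
Compute the cofactors C_ij = (−1)^(i+j)·(3×3 minor ij) of I−A; the adjugate is their transpose:
adj(I−A) = Cᵀ =
  [ 0.527875   0.327750   0.315000   0.238125]
  [ 0.295375   0.560625   0.253125   0.161625]
  [ 0.099250   0.120750   0.321750   0.064875]
  [ 0.043125   0.077625   0.051750   0.336375]
det(I−A) = Σ_j (I−A)_1j·C_1j = (0.75)(0.527875) + (-0.30)(0.295375) + (-0.45)(0.099250) + (-0.30)(0.043125) = 0.24969375
(I − A)⁻¹ = adj(I−A) / det(I−A) ≈
  [   2.1141     1.3126     1.2615     0.9537]
  [   1.1829     2.2453     1.0137     0.6473]
  [   0.3975     0.4836     1.2886     0.2598]
  [   0.1727     0.3109     0.2073     1.3472]
First solve x = (I − A)⁻¹ d = adj(I−A)·d / det(I−A); in particular x_2 = (0.295375·30 + 0.560625·75 + 0.253125·140 + 0.161625·55) / 0.24969375 = 95.235 / 0.24969375 ≈ 381.4072.
Intermediate flow from 4 to 2: z_42 = a_42 · x_2 = 0.10 × 95.235 / 0.24969375 = 9.5235 / 0.24969375 ≈ 38.14.

z_42 = 38.14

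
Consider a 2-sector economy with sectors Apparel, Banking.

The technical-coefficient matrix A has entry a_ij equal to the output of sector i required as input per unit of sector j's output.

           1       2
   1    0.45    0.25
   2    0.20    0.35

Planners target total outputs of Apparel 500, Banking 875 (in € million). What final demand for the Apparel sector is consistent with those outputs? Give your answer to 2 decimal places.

d_1 = 56.25

I − A =
  [   0.55    -0.25]
  [  -0.20     0.65]
d = (I − A) x:
  d_1 = (+0.55)·500 + (-0.25)·875 = 56.25
  d_2 = (-0.20)·500 + (+0.65)·875 = 468.75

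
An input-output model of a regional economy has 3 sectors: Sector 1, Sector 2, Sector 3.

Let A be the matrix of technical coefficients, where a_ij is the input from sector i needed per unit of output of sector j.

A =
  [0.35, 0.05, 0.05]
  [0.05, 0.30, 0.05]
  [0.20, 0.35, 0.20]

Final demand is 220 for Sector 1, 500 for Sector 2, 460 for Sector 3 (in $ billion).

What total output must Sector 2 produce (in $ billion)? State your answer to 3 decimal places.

x_2 = 824.251

I − A =
  [   0.65    -0.05    -0.05]
  [  -0.05     0.70    -0.05]
  [  -0.20    -0.35     0.80]
Cofactors of I−A, C_ij = (−1)^(i+j)·(minor ij) (rows/columns in the sector order above):
  C_11 = (0.70)(0.80) − (-0.05)(-0.35) = 0.5425
  C_12 = −[(-0.05)(0.80) − (-0.05)(-0.20)] = 0.0500
  C_13 = (-0.05)(-0.35) − (0.70)(-0.20) = 0.1575
  C_21 = −[(-0.05)(0.80) − (-0.05)(-0.35)] = 0.0575
  C_22 = (0.65)(0.80) − (-0.05)(-0.20) = 0.5100
  C_23 = −[(0.65)(-0.35) − (-0.05)(-0.20)] = 0.2375
  C_31 = (-0.05)(-0.05) − (-0.05)(0.70) = 0.0375
  C_32 = −[(0.65)(-0.05) − (-0.05)(-0.05)] = 0.0350
  C_33 = (0.65)(0.70) − (-0.05)(-0.05) = 0.4525
det(I−A) = Σ_j (I−A)_1j·C_1j = (0.65)(0.5425) + (-0.05)(0.0500) + (-0.05)(0.1575) = 0.34225
adj(I−A) = Cᵀ =
  [ 0.5425   0.0575   0.0375]
  [ 0.0500   0.5100   0.0350]
  [ 0.1575   0.2375   0.4525]
(I − A)⁻¹ = adj(I−A) / det(I−A) ≈
  [   1.5851     0.1680     0.1096]
  [   0.1461     1.4901     0.1023]
  [   0.4602     0.6939     1.3221]
x = (I − A)⁻¹ d = adj(I−A)·d / det(I−A), with det(I−A) = 0.34225:
  x_1 = (0.5425·220 + 0.0575·500 + 0.0375·460) / 0.34225 = 165.35 / 0.34225 ≈ 483.126
  x_2 = (0.0500·220 + 0.5100·500 + 0.0350·460) / 0.34225 = 282.10 / 0.34225 ≈ 824.251
  x_3 = (0.1575·220 + 0.2375·500 + 0.4525·460) / 0.34225 = 361.55 / 0.34225 ≈ 1056.392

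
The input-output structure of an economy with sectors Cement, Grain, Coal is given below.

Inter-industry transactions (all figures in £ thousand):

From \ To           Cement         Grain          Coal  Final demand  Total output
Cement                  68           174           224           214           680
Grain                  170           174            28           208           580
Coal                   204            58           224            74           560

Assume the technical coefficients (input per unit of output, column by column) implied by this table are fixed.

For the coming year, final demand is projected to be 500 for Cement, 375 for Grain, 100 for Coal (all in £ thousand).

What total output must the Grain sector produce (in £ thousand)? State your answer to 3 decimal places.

x_2 = 1106.522

Technical coefficients a_ij = z_ij / X_j:
  a_11 = 68/680 = 0.10, a_21 = 170/680 = 0.25, a_31 = 204/680 = 0.30
  a_12 = 174/580 = 0.30, a_22 = 174/580 = 0.30, a_32 = 58/580 = 0.10
  a_13 = 224/560 = 0.40, a_23 = 28/560 = 0.05, a_33 = 224/560 = 0.40
I − A =
  [   0.90    -0.30    -0.40]
  [  -0.25     0.70    -0.05]
  [  -0.30    -0.10     0.60]
Cofactors of I−A, C_ij = (−1)^(i+j)·(minor ij) (rows/columns in the sector order above):
  C_11 = (0.70)(0.60) − (-0.05)(-0.10) = 0.4150
  C_12 = −[(-0.25)(0.60) − (-0.05)(-0.30)] = 0.1650
  C_13 = (-0.25)(-0.10) − (0.70)(-0.30) = 0.2350
  C_21 = −[(-0.30)(0.60) − (-0.40)(-0.10)] = 0.2200
  C_22 = (0.90)(0.60) − (-0.40)(-0.30) = 0.4200
  C_23 = −[(0.90)(-0.10) − (-0.30)(-0.30)] = 0.1800
  C_31 = (-0.30)(-0.05) − (-0.40)(0.70) = 0.2950
  C_32 = −[(0.90)(-0.05) − (-0.40)(-0.25)] = 0.1450
  C_33 = (0.90)(0.70) − (-0.30)(-0.25) = 0.5550
det(I−A) = Σ_j (I−A)_1j·C_1j = (0.90)(0.4150) + (-0.30)(0.1650) + (-0.40)(0.2350) = 0.2300
adj(I−A) = Cᵀ =
  [ 0.4150   0.2200   0.2950]
  [ 0.1650   0.4200   0.1450]
  [ 0.2350   0.1800   0.5550]
(I − A)⁻¹ = adj(I−A) / det(I−A) ≈
  [   1.8043     0.9565     1.2826]
  [   0.7174     1.8261     0.6304]
  [   1.0217     0.7826     2.4130]
x = (I − A)⁻¹ d = adj(I−A)·d / det(I−A), with det(I−A) = 0.2300:
  x_1 = (0.4150·500 + 0.2200·375 + 0.2950·100) / 0.2300 = 319.50 / 0.2300 ≈ 1389.130
  x_2 = (0.1650·500 + 0.4200·375 + 0.1450·100) / 0.2300 = 254.50 / 0.2300 ≈ 1106.522
  x_3 = (0.2350·500 + 0.1800·375 + 0.5550·100) / 0.2300 = 240.50 / 0.2300 ≈ 1045.652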